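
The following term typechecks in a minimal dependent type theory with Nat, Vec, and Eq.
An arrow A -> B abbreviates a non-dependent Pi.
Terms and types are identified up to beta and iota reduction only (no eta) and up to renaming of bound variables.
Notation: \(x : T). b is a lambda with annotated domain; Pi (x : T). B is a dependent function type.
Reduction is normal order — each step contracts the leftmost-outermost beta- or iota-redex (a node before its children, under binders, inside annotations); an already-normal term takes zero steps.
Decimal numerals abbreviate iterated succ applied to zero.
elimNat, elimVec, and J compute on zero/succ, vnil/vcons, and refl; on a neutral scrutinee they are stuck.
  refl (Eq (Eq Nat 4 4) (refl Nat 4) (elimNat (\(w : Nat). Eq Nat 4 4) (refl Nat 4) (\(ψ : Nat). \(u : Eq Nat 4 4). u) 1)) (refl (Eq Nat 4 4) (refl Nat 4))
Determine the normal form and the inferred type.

resulting normal form:
  refl (Eq (Eq Nat 4 4) (refl Nat 4) (refl Nat 4)) (refl (Eq Nat 4 4) (refl Nat 4))
type:
  Eq (Eq (Eq Nat 4 4) (refl Nat 4) (refl Nat 4)) (refl (Eq Nat 4 4) (refl Nat 4)) (refl (Eq Nat 4 4) (refl Nat 4))


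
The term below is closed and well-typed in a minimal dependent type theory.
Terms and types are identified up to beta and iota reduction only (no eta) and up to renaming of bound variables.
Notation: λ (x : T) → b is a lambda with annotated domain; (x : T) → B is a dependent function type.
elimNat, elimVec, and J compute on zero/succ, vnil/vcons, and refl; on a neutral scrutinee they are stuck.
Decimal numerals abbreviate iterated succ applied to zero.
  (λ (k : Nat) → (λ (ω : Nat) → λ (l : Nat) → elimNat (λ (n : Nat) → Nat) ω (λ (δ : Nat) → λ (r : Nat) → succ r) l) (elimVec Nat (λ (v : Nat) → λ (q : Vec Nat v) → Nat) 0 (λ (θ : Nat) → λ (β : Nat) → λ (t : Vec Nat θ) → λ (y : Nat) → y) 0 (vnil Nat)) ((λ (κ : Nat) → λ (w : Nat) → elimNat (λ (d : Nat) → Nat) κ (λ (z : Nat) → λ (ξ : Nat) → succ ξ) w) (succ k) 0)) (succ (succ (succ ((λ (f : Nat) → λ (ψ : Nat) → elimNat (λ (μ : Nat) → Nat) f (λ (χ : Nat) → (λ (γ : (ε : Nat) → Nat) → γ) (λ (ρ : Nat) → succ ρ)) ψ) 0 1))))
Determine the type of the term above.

the term's type:
  Nat


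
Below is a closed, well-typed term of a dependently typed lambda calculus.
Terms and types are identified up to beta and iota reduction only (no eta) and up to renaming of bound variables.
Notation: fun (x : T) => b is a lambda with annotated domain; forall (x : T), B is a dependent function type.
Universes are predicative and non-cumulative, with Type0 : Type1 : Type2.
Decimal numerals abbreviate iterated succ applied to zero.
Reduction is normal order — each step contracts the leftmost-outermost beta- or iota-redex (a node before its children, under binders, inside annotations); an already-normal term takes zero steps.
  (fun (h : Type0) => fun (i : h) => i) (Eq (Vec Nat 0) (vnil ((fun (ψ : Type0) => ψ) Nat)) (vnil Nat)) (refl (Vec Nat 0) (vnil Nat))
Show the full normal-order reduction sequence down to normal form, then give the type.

reduction (normal order):
  (fun (h : Type0) => fun (i : h) => i) (Eq (Vec Nat 0) (vnil ((fun (ψ : Type0) => ψ) Nat)) (vnil Nat)) (refl (Vec Nat 0) (vnil Nat))
  ~> (fun (h : Eq (Vec Nat 0) (vnil ((fun (i : Type0) => i) Nat)) (vnil Nat)) => h) (refl (Vec Nat 0) (vnil Nat))
  ~> refl (Vec Nat 0) (vnil Nat)
the term's type:
  Eq (Vec Nat 0) (vnil Nat) (vnil Nat)


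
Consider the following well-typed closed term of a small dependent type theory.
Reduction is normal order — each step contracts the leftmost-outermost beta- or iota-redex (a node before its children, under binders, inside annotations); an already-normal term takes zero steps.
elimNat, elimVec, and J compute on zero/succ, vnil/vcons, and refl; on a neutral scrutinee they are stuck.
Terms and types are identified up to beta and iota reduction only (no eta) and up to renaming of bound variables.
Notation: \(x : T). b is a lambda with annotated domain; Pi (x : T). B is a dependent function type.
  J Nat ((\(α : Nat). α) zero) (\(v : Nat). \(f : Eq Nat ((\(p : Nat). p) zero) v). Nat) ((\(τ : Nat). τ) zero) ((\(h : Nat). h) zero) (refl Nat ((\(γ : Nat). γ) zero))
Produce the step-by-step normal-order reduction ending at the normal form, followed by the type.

normal-order reduction:
  J Nat ((\(α : Nat). α) zero) (\(v : Nat). \(f : Eq Nat ((\(p : Nat). p) zero) v). Nat) ((\(τ : Nat). τ) zero) ((\(h : Nat). h) zero) (refl Nat ((\(γ : Nat). γ) zero))
  ~> (\(α : Nat). α) zero
  ~> zero
inferred type:
  Nat


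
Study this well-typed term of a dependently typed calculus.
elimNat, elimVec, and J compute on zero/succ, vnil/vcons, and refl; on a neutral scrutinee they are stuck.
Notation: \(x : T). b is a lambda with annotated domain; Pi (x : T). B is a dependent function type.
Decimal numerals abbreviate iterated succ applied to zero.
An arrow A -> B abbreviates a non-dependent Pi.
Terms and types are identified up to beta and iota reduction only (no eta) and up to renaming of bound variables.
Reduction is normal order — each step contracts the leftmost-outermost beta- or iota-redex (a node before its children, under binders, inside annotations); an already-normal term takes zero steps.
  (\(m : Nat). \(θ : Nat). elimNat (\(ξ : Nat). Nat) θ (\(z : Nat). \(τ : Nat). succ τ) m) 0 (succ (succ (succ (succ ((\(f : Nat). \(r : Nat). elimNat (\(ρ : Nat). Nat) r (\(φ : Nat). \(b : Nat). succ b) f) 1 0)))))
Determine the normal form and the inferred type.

normal form:
  5
type:
  Nat
observation: the leftmost-outermost redex is a beta-redex, and normalization takes 9 steps.


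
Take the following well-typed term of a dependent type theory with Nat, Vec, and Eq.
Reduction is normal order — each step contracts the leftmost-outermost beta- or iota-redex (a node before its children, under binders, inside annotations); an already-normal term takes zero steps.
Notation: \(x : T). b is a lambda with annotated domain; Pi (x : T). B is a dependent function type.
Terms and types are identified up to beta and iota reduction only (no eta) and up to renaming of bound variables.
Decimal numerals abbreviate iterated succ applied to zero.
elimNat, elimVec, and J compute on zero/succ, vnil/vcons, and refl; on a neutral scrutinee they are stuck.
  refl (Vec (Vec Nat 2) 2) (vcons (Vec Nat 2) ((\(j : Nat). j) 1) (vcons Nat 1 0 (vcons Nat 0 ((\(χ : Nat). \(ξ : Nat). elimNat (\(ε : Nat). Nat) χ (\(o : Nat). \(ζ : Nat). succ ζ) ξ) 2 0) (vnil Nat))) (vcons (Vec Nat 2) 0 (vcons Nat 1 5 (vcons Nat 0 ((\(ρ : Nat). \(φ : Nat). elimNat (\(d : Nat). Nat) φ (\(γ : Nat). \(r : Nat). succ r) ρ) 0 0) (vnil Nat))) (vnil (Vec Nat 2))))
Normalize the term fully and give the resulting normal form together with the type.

normal form:
  refl (Vec (Vec Nat 2) 2) (vcons (Vec Nat 2) 1 (vcons Nat 1 0 (vcons Nat 0 2 (vnil Nat))) (vcons (Vec Nat 2) 0 (vcons Nat 1 5 (vcons Nat 0 0 (vnil Nat))) (vnil (Vec Nat 2))))
type:
  Eq (Vec (Vec Nat 2) 2) (vcons (Vec Nat 2) 1 (vcons Nat 1 0 (vcons Nat 0 2 (vnil Nat))) (vcons (Vec Nat 2) 0 (vcons Nat 1 5 (vcons Nat 0 0 (vnil Nat))) (vnil (Vec Nat 2)))) (vcons (Vec Nat 2) 1 (vcons Nat 1 0 (vcons Nat 0 2 (vnil Nat))) (vcons (Vec Nat 2) 0 (vcons Nat 1 5 (vcons Nat 0 0 (vnil Nat))) (vnil (Vec Nat 2))))


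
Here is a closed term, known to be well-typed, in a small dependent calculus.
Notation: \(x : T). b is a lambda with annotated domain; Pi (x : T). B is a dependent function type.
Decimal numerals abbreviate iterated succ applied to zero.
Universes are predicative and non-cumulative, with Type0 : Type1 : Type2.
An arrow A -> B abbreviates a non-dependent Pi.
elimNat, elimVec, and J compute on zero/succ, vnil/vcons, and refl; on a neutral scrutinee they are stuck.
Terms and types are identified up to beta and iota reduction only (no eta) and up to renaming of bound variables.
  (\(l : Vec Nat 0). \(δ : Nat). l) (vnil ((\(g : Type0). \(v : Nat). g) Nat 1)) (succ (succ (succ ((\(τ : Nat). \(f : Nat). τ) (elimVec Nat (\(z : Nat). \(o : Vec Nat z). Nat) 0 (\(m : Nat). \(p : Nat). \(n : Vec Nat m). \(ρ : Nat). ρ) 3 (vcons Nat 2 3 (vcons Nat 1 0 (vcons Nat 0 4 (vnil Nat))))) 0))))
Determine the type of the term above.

inferred type:
  Vec Nat 0


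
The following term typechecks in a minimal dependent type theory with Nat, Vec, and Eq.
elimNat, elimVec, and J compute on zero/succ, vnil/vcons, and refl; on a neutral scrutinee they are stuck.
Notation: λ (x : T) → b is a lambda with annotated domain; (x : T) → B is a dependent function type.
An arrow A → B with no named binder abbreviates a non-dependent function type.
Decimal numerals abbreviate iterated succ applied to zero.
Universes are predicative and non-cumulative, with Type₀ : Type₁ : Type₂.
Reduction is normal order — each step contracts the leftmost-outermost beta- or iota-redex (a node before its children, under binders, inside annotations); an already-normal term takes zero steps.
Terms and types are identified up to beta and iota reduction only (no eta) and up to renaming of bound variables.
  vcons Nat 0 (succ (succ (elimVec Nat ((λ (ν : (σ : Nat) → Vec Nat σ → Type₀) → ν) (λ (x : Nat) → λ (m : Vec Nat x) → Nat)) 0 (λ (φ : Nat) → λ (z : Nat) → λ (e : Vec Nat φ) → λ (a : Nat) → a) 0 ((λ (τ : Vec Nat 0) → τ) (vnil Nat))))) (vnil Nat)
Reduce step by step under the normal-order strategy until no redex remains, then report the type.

normal-order reduction sequence:
  vcons Nat 0 (succ (succ (elimVec Nat ((λ (ν : (σ : Nat) → Vec Nat σ → Type₀) → ν) (λ (x : Nat) → λ (m : Vec Nat x) → Nat)) 0 (λ (φ : Nat) → λ (z : Nat) → λ (e : Vec Nat φ) → λ (a : Nat) → a) 0 ((λ (τ : Vec Nat 0) → τ) (vnil Nat))))) (vnil Nat)
  ~> vcons Nat 0 (succ (succ (elimVec Nat (λ (ν : Nat) → λ (σ : Vec Nat ν) → Nat) 0 (λ (x : Nat) → λ (m : Nat) → λ (φ : Vec Nat x) → λ (z : Nat) → z) 0 ((λ (e : Vec Nat 0) → e) (vnil Nat))))) (vnil Nat)
  ~> vcons Nat 0 (succ (succ (elimVec Nat (λ (ν : Nat) → λ (σ : Vec Nat ν) → Nat) 0 (λ (x : Nat) → λ (m : Nat) → λ (φ : Vec Nat x) → λ (z : Nat) → z) 0 (vnil Nat)))) (vnil Nat)
  ~> vcons Nat 0 2 (vnil Nat)
inferred type:
  Vec Nat 1


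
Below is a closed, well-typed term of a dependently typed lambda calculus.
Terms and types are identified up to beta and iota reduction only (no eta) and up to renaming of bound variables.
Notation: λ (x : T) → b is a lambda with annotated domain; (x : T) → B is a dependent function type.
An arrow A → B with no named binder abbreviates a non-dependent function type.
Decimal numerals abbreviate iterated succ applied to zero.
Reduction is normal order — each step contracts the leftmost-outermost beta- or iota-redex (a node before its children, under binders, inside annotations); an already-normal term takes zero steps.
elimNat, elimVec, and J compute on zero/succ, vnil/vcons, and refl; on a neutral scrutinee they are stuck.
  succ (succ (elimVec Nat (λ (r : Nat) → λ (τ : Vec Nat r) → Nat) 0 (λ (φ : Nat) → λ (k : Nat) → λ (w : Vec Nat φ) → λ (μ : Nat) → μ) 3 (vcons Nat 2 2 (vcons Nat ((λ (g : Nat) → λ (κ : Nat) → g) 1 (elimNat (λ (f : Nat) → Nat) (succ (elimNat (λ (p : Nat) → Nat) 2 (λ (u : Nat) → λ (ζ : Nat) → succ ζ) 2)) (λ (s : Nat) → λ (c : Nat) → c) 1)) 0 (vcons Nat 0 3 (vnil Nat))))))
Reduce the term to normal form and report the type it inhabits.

reduced normal form:
  2
inferred type:
  Nat
observation: contracting an elimVec iota-redex first, the term normalizes in 16 steps.


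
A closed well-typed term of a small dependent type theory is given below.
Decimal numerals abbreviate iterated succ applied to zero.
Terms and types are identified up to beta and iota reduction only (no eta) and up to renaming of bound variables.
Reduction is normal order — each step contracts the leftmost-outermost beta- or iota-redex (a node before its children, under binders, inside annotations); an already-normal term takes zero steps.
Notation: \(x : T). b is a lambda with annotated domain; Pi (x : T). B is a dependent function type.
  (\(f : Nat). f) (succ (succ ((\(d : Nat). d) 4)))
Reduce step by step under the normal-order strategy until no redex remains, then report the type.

normal-order reduction:
  (\(f : Nat). f) (succ (succ ((\(d : Nat). d) 4)))
  ~> succ (succ ((\(f : Nat). f) 4))
  ~> 6
inferred type:
  Nat


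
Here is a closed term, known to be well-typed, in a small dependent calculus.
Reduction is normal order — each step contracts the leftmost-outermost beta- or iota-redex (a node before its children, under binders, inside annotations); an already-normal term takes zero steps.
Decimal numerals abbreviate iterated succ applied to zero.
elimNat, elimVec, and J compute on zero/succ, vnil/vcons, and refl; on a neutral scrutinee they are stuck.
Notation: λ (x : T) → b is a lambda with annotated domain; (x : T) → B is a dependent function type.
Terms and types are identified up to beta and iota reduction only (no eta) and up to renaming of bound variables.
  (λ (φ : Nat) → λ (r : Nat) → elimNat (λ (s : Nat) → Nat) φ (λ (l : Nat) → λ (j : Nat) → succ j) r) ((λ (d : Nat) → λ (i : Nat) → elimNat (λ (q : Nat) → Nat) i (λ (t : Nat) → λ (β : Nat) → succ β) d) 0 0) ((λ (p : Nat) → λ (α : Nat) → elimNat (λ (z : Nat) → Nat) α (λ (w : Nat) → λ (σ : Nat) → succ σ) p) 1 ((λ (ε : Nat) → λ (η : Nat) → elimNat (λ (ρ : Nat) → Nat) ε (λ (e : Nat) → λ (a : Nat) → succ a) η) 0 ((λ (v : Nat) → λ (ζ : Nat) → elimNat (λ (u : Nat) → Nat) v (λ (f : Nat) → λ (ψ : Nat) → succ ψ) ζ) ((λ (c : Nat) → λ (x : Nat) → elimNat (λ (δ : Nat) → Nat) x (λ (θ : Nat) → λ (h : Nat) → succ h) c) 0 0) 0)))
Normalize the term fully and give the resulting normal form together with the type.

resulting normal form:
  1
type:
  Nat
observation: reduction starts at a beta-redex, and 24 normal-order steps reach the normal form.


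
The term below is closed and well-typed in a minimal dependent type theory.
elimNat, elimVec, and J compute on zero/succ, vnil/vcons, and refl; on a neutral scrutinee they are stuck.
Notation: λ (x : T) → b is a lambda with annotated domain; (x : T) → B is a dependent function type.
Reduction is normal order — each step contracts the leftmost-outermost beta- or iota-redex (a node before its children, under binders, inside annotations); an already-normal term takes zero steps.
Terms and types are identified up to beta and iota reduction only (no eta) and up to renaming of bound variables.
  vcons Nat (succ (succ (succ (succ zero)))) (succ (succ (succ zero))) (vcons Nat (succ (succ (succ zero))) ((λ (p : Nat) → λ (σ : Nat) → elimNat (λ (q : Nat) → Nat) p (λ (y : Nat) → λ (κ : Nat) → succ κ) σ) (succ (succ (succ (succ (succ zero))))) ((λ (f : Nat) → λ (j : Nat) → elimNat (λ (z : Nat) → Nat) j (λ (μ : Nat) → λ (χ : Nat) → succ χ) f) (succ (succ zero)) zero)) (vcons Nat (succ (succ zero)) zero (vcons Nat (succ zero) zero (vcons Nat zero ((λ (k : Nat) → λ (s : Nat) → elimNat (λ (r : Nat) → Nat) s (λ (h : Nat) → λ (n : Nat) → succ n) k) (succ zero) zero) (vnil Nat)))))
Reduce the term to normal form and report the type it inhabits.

resulting normal form:
  vcons Nat (succ (succ (succ (succ zero)))) (succ (succ (succ zero))) (vcons Nat (succ (succ (succ zero))) (succ (succ (succ (succ (succ (succ (succ zero))))))) (vcons Nat (succ (succ zero)) zero (vcons Nat (succ zero) zero (vcons Nat zero (succ zero) (vnil Nat)))))
type:
  Vec Nat (succ (succ (succ (succ (succ zero)))))


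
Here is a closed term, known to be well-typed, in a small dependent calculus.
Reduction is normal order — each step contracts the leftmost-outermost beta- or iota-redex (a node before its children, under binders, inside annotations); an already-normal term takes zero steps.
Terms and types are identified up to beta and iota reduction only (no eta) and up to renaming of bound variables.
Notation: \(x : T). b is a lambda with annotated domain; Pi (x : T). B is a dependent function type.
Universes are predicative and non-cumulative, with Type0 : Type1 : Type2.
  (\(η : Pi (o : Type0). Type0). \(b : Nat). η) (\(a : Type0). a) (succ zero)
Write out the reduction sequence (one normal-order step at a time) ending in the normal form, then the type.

reduction (normal order):
  (\(η : Pi (o : Type0). Type0). \(b : Nat). η) (\(a : Type0). a) (succ zero)
  ~> (\(η : Nat). \(o : Type0). o) (succ zero)
  ~> \(η : Type0). η
the term's type:
  Pi (η : Type0). Type0


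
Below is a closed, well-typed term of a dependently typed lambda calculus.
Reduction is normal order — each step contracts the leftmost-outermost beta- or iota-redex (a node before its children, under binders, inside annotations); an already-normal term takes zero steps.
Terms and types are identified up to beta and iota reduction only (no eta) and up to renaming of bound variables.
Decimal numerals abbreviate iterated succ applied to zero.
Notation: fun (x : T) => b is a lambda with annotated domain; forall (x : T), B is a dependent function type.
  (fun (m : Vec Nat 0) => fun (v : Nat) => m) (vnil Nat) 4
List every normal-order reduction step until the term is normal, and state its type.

normal-order reduction sequence:
  (fun (m : Vec Nat 0) => fun (v : Nat) => m) (vnil Nat) 4
  ~> (fun (m : Nat) => vnil Nat) 4
  ~> vnil Nat
inferred type:
  Vec Nat 0


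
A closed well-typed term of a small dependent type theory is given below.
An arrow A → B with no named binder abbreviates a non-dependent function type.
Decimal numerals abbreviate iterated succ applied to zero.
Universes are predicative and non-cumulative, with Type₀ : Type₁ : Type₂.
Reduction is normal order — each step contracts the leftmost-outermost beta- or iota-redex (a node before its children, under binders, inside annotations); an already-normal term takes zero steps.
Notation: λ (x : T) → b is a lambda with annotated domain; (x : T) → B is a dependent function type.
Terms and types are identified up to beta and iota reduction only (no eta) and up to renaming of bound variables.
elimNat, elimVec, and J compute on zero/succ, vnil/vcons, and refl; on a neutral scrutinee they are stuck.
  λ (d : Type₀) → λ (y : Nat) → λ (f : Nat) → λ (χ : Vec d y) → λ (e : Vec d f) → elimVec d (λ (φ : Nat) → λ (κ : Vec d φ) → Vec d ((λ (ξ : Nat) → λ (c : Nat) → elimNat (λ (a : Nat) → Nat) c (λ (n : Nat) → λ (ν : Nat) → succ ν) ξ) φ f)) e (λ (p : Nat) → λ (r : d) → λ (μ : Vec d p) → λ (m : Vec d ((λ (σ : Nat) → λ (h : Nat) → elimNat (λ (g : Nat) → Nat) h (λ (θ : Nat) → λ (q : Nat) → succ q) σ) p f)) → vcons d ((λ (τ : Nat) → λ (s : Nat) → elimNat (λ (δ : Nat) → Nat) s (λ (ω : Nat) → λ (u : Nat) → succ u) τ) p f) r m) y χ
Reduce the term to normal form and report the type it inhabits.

normal form:
  λ (d : Type₀) → λ (y : Nat) → λ (f : Nat) → λ (χ : Vec d y) → λ (e : Vec d f) → elimVec d (λ (φ : Nat) → λ (κ : Vec d φ) → Vec d (elimNat (λ (ξ : Nat) → Nat) f (λ (c : Nat) → λ (a : Nat) → succ a) φ)) e (λ (n : Nat) → λ (ν : d) → λ (p : Vec d n) → λ (r : Vec d (elimNat (λ (μ : Nat) → Nat) f (λ (m : Nat) → λ (σ : Nat) → succ σ) n)) → vcons d (elimNat (λ (h : Nat) → Nat) f (λ (g : Nat) → λ (θ : Nat) → succ θ) n) ν r) y χ
type:
  (d : Type₀) → (y : Nat) → (f : Nat) → Vec d y → Vec d f → Vec d (elimNat (λ (χ : Nat) → Nat) f (λ (e : Nat) → λ (φ : Nat) → succ φ) y)
observation: the term reaches its normal form after 6 normal-order steps.


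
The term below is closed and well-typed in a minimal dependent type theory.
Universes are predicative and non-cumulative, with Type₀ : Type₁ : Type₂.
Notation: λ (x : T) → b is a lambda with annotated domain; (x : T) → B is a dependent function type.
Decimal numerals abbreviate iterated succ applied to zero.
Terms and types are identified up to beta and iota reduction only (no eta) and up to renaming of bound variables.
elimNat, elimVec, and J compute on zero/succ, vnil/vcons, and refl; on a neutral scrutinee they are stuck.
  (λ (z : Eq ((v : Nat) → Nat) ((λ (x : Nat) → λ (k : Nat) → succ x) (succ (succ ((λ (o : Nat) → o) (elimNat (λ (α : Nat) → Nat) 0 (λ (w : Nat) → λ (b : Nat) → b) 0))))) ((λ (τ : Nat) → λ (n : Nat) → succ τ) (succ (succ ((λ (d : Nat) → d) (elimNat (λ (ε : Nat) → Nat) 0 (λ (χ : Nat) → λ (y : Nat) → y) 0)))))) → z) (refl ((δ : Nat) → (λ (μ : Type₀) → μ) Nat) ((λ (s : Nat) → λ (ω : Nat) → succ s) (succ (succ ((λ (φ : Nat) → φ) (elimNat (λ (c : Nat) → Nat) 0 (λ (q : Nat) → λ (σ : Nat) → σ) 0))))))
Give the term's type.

the term's type:
  Eq ((z : Nat) → Nat) (λ (v : Nat) → 3) (λ (x : Nat) → 3)


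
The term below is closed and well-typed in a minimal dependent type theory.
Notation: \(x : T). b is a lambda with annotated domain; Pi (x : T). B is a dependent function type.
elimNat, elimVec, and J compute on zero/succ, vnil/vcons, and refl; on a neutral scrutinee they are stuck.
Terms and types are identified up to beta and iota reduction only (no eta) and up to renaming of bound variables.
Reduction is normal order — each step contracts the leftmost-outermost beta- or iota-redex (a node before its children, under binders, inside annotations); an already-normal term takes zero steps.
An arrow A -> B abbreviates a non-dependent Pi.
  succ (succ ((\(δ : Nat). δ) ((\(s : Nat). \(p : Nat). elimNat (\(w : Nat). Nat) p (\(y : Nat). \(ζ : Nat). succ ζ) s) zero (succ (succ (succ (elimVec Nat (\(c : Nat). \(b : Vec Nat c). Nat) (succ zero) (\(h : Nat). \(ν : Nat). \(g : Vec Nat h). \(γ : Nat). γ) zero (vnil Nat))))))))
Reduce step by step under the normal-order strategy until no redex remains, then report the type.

reduction (normal order):
  succ (succ ((\(δ : Nat). δ) ((\(s : Nat). \(p : Nat). elimNat (\(w : Nat). Nat) p (\(y : Nat). \(ζ : Nat). succ ζ) s) zero (succ (succ (succ (elimVec Nat (\(c : Nat). \(b : Vec Nat c). Nat) (succ zero) (\(h : Nat). \(ν : Nat). \(g : Vec Nat h). \(γ : Nat). γ) zero (vnil Nat))))))))
  ~> succ (succ ((\(δ : Nat). \(s : Nat). elimNat (\(p : Nat). Nat) s (\(w : Nat). \(y : Nat). succ y) δ) zero (succ (succ (succ (elimVec Nat (\(ζ : Nat). \(c : Vec Nat ζ). Nat) (succ zero) (\(b : Nat). \(h : Nat). \(ν : Vec Nat b). \(g : Nat). g) zero (vnil Nat)))))))
  ~> succ (succ ((\(δ : Nat). elimNat (\(s : Nat). Nat) δ (\(p : Nat). \(w : Nat). succ w) zero) (succ (succ (succ (elimVec Nat (\(y : Nat). \(ζ : Vec Nat y). Nat) (succ zero) (\(c : Nat). \(b : Nat). \(h : Vec Nat c). \(ν : Nat). ν) zero (vnil Nat)))))))
  ~> succ (succ (elimNat (\(δ : Nat). Nat) (succ (succ (succ (elimVec Nat (\(s : Nat). \(p : Vec Nat s). Nat) (succ zero) (\(w : Nat). \(y : Nat). \(ζ : Vec Nat w). \(c : Nat). c) zero (vnil Nat))))) (\(b : Nat). \(h : Nat). succ h) zero))
  ~> succ (succ (succ (succ (succ (elimVec Nat (\(δ : Nat). \(s : Vec Nat δ). Nat) (succ zero) (\(p : Nat). \(w : Nat). \(y : Vec Nat p). \(ζ : Nat). ζ) zero (vnil Nat))))))
  ~> succ (succ (succ (succ (succ (succ zero)))))
the term's type:
  Nat


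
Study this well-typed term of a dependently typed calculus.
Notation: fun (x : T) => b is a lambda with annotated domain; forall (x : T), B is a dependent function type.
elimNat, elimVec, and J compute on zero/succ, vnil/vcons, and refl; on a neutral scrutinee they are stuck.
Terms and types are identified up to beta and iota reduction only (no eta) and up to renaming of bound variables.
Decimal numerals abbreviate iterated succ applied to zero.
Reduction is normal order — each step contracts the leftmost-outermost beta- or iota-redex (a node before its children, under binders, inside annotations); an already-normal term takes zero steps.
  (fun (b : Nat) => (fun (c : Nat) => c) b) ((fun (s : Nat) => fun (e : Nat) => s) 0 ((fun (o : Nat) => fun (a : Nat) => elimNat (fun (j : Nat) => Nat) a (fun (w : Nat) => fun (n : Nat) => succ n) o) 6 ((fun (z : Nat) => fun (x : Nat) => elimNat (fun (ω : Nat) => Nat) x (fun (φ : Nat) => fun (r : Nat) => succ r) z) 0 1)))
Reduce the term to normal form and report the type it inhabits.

normal form:
  0
the term's type:
  Nat
observation: 4 normal-order steps normalize the term, beginning with a beta-redex.


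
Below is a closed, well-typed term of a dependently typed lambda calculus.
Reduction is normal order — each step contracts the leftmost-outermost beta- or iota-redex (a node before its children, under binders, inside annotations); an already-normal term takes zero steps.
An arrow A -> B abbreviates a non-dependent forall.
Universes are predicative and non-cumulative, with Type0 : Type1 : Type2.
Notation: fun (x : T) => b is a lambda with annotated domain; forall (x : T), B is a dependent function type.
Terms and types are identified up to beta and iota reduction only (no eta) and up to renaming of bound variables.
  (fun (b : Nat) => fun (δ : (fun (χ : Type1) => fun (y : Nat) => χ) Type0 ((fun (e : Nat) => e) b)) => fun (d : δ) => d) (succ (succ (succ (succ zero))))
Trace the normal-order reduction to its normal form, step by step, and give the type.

normal-order reduction:
  (fun (b : Nat) => fun (δ : (fun (χ : Type1) => fun (y : Nat) => χ) Type0 ((fun (e : Nat) => e) b)) => fun (d : δ) => d) (succ (succ (succ (succ zero))))
  ~> fun (b : (fun (δ : Type1) => fun (χ : Nat) => δ) Type0 ((fun (y : Nat) => y) (succ (succ (succ (succ zero)))))) => fun (e : b) => e
  ~> fun (b : (fun (δ : Nat) => Type0) ((fun (χ : Nat) => χ) (succ (succ (succ (succ zero)))))) => fun (y : b) => y
  ~> fun (b : Type0) => fun (δ : b) => δ
the term's type:
  forall (b : Type0), b -> b


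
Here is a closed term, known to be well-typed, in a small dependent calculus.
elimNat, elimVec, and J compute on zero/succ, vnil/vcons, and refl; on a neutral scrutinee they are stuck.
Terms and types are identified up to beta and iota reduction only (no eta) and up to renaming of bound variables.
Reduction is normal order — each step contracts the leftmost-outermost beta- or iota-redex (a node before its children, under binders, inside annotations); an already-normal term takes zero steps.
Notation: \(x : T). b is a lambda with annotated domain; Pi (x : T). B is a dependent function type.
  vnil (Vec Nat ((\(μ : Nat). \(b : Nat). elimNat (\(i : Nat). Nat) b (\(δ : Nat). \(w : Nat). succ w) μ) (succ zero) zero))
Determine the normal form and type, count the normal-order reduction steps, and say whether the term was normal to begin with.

resulting normal form:
  vnil (Vec Nat (succ zero))
inferred type:
  Vec (Vec Nat (succ zero)) zero
normal-order step count: 6
started in normal form: no
first contracted redex: a beta-redex


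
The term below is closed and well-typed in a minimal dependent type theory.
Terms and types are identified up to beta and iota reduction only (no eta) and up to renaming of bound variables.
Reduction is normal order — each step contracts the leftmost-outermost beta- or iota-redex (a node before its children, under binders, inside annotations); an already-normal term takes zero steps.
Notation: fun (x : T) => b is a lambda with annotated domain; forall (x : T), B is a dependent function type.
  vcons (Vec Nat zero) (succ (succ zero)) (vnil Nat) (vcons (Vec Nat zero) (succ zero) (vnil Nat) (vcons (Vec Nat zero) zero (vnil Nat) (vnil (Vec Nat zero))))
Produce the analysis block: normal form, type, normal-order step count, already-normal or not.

normal form:
  vcons (Vec Nat zero) (succ (succ zero)) (vnil Nat) (vcons (Vec Nat zero) (succ zero) (vnil Nat) (vcons (Vec Nat zero) zero (vnil Nat) (vnil (Vec Nat zero))))
the term's type:
  Vec (Vec Nat zero) (succ (succ (succ zero)))
normal-order step count: 0
already normal: yes


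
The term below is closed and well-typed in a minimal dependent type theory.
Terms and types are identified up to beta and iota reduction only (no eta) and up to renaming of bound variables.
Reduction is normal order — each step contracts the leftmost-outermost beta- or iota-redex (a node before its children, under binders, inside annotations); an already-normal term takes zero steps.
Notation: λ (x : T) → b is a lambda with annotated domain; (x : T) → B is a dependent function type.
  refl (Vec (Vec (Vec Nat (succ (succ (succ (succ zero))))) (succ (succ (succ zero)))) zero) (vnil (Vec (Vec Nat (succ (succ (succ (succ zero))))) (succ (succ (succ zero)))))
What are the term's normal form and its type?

resulting normal form:
  refl (Vec (Vec (Vec Nat (succ (succ (succ (succ zero))))) (succ (succ (succ zero)))) zero) (vnil (Vec (Vec Nat (succ (succ (succ (succ zero))))) (succ (succ (succ zero)))))
inferred type:
  Eq (Vec (Vec (Vec Nat (succ (succ (succ (succ zero))))) (succ (succ (succ zero)))) zero) (vnil (Vec (Vec Nat (succ (succ (succ (succ zero))))) (succ (succ (succ zero))))) (vnil (Vec (Vec Nat (succ (succ (succ (succ zero))))) (succ (succ (succ zero)))))


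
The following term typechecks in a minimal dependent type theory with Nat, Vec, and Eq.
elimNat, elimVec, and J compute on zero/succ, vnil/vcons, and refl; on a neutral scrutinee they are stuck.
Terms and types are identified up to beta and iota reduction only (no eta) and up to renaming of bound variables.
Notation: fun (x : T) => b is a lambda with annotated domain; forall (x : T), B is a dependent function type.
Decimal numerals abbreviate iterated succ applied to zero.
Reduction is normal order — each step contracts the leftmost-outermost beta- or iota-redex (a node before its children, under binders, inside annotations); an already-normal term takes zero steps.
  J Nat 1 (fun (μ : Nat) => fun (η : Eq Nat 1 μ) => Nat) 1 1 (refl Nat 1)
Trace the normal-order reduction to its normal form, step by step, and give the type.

reduction (normal order):
  J Nat 1 (fun (μ : Nat) => fun (η : Eq Nat 1 μ) => Nat) 1 1 (refl Nat 1)
  ~> 1
type:
  Nat


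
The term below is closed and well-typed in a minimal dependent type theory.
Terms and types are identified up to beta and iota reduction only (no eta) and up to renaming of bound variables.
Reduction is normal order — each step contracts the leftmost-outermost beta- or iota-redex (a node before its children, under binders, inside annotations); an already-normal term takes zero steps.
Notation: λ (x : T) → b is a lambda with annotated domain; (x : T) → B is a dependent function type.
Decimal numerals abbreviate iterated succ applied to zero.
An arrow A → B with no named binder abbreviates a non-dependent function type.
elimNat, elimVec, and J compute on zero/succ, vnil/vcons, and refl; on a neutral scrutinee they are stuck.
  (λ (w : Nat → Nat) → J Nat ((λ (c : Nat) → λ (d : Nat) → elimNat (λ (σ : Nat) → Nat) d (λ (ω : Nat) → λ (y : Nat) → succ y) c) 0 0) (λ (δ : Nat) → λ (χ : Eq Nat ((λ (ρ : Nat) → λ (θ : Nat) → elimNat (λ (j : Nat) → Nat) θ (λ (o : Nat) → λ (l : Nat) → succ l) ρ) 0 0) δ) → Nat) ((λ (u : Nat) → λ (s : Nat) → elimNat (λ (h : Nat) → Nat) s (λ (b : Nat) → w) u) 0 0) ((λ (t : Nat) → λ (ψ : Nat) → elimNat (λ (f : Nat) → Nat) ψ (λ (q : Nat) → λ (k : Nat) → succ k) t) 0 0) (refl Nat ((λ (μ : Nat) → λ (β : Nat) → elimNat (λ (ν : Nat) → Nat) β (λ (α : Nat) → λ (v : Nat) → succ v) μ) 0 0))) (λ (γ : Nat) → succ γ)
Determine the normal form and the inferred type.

resulting normal form:
  0
the term's type:
  Nat
observation: normalization takes exactly 5 steps under the normal-order strategy.


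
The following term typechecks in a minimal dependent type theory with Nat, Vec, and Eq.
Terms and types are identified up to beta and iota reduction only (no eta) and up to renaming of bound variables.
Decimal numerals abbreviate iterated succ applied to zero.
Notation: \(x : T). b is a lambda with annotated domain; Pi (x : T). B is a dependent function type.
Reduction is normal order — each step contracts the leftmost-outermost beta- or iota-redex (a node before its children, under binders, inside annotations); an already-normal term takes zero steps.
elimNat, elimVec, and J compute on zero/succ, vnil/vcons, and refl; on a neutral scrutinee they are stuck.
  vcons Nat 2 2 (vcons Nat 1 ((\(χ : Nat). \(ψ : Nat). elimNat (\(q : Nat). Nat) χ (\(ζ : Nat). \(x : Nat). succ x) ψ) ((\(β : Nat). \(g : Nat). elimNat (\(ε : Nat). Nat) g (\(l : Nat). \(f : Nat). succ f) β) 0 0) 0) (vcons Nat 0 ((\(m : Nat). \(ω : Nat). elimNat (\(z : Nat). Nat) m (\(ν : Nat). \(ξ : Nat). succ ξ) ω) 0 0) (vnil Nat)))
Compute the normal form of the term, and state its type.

resulting normal form:
  vcons Nat 2 2 (vcons Nat 1 0 (vcons Nat 0 0 (vnil Nat)))
inferred type:
  Vec Nat 3


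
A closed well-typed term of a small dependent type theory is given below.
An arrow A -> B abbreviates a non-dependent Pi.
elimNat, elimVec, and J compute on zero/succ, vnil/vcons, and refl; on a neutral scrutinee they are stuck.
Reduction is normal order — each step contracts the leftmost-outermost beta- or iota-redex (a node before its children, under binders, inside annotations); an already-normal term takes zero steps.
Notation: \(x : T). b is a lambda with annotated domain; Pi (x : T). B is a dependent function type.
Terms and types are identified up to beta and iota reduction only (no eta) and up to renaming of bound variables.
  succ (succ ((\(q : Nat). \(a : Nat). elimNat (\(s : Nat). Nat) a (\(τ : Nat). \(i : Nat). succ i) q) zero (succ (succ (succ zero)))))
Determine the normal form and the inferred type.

resulting normal form:
  succ (succ (succ (succ (succ zero))))
inferred type:
  Nat
observation: normalization takes exactly 3 steps under the normal-order strategy.


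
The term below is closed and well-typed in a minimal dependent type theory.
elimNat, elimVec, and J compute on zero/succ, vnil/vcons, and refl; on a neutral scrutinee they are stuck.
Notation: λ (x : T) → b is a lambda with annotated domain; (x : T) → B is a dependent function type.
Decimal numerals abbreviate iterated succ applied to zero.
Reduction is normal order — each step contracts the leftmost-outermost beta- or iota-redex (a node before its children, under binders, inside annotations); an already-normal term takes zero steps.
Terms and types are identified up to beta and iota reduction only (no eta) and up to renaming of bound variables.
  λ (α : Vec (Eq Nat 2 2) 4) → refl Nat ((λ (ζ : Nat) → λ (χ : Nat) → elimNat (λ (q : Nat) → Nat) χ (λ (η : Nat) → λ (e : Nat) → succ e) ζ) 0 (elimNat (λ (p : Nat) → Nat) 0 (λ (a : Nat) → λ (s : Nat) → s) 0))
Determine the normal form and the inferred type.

reduced normal form:
  λ (α : Vec (Eq Nat 2 2) 4) → refl Nat 0
the term's type:
  (α : Vec (Eq Nat 2 2) 4) → Eq Nat 0 0


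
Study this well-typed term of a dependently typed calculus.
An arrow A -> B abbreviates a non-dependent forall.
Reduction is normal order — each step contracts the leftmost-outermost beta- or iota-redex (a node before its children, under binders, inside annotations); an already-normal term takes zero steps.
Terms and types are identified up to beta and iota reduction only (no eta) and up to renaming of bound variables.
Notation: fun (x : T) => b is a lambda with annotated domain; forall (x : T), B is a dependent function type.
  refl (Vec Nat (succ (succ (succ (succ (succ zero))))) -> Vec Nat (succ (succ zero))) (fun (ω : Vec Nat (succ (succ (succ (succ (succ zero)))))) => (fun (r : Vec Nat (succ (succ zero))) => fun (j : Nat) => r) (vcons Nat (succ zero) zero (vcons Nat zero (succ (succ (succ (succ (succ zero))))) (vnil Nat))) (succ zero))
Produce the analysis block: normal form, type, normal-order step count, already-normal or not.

reduced normal form:
  refl (Vec Nat (succ (succ (succ (succ (succ zero))))) -> Vec Nat (succ (succ zero))) (fun (ω : Vec Nat (succ (succ (succ (succ (succ zero)))))) => vcons Nat (succ zero) zero (vcons Nat zero (succ (succ (succ (succ (succ zero))))) (vnil Nat)))
inferred type:
  Eq (Vec Nat (succ (succ (succ (succ (succ zero))))) -> Vec Nat (succ (succ zero))) (fun (ω : Vec Nat (succ (succ (succ (succ (succ zero)))))) => vcons Nat (succ zero) zero (vcons Nat zero (succ (succ (succ (succ (succ zero))))) (vnil Nat))) (fun (r : Vec Nat (succ (succ (succ (succ (succ zero)))))) => vcons Nat (succ zero) zero (vcons Nat zero (succ (succ (succ (succ (succ zero))))) (vnil Nat)))
normal-order step count: 2
started in normal form: no
first redex: a beta-redex


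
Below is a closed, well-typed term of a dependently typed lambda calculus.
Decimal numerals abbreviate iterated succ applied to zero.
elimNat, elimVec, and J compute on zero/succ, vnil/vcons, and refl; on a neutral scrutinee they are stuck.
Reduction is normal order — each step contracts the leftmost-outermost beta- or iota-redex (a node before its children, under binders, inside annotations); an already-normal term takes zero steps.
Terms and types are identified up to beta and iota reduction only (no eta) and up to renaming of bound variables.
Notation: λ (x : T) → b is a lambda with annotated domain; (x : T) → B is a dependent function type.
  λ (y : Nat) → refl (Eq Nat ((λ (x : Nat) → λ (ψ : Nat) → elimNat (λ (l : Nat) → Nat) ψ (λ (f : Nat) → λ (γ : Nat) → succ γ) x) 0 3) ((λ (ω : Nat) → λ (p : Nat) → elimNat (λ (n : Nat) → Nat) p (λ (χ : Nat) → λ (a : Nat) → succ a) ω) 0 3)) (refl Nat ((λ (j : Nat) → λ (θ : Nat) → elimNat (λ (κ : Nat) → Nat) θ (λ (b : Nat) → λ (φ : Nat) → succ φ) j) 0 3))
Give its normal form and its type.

reduced normal form:
  λ (y : Nat) → refl (Eq Nat 3 3) (refl Nat 3)
type:
  (y : Nat) → Eq (Eq Nat 3 3) (refl Nat 3) (refl Nat 3)


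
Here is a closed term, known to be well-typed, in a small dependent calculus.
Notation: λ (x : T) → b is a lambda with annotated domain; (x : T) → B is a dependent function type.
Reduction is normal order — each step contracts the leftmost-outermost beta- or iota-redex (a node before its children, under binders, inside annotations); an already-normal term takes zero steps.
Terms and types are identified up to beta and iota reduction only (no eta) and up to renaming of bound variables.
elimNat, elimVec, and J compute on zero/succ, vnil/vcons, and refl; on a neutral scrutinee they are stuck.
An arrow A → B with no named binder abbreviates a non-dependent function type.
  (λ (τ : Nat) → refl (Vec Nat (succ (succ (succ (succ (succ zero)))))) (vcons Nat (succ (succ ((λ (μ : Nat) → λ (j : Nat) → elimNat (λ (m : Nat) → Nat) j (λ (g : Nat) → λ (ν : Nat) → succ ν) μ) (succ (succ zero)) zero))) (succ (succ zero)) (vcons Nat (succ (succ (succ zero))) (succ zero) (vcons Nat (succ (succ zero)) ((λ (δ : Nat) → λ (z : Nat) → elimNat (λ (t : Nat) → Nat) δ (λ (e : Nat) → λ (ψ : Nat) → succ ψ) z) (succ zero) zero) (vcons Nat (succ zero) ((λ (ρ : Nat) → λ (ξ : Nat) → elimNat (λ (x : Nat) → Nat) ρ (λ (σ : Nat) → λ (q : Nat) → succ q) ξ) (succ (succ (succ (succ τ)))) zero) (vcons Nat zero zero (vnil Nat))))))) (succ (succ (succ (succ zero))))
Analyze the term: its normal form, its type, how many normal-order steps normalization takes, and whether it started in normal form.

reduced normal form:
  refl (Vec Nat (succ (succ (succ (succ (succ zero)))))) (vcons Nat (succ (succ (succ (succ zero)))) (succ (succ zero)) (vcons Nat (succ (succ (succ zero))) (succ zero) (vcons Nat (succ (succ zero)) (succ zero) (vcons Nat (succ zero) (succ (succ (succ (succ (succ (succ (succ (succ zero)))))))) (vcons Nat zero zero (vnil Nat))))))
the term's type:
  Eq (Vec Nat (succ (succ (succ (succ (succ zero)))))) (vcons Nat (succ (succ (succ (succ zero)))) (succ (succ zero)) (vcons Nat (succ (succ (succ zero))) (succ zero) (vcons Nat (succ (succ zero)) (succ zero) (vcons Nat (succ zero) (succ (succ (succ (succ (succ (succ (succ (succ zero)))))))) (vcons Nat zero zero (vnil Nat)))))) (vcons Nat (succ (succ (succ (succ zero)))) (succ (succ zero)) (vcons Nat (succ (succ (succ zero))) (succ zero) (vcons Nat (succ (succ zero)) (succ zero) (vcons Nat (succ zero) (succ (succ (succ (succ (succ (succ (succ (succ zero)))))))) (vcons Nat zero zero (vnil Nat))))))
normal-order step count: 16
started in normal form: no
first redex: a beta-redex
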